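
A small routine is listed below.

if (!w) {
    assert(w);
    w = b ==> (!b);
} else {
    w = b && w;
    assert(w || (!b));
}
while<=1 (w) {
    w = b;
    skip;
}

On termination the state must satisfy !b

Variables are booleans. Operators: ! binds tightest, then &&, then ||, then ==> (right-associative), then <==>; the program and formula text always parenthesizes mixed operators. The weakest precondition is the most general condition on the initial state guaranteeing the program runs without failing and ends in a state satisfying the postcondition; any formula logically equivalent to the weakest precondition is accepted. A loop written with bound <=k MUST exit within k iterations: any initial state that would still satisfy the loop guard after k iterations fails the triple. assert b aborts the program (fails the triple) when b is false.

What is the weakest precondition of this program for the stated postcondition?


Working backward. After the program, !b must hold.
Before the loop (bound <=1), unroll the exhaustion recursion (WP_0 = exit-now case; WP_j = one more guarded iteration, up to j = 1):
  WP_0: (!w) && (!b)
  WP_1: (w ==> (!b)) && ((!w) ==> (!b))
So before the loop: (w ==> (!b)) && ((!w) ==> (!b))
Then branch requires w && ((b ==> (!b)) ==> (!b)) && ((!(b ==> (!b))) ==> (!b)); else branch requires ((b && w) || (!b)) && ((b && w) ==> (!b)) && ((!(b && w)) ==> (!b)).
Before the if: ((!w) ==> (w && ((b ==> (!b)) ==> (!b)) && ((!(b ==> (!b))) ==> (!b)))) && (w ==> (((b && w) || (!b)) && ((b && w) ==> (!b)) && ((!(b && w)) ==> (!b))))
Answer: WP = ((!w) ==> (w && ((b ==> (!b)) ==> (!b)) && ((!(b ==> (!b))) ==> (!b)))) && (w ==> (((b && w) || (!b)) && ((b && w) ==> (!b)) && ((!(b && w)) ==> (!b))))


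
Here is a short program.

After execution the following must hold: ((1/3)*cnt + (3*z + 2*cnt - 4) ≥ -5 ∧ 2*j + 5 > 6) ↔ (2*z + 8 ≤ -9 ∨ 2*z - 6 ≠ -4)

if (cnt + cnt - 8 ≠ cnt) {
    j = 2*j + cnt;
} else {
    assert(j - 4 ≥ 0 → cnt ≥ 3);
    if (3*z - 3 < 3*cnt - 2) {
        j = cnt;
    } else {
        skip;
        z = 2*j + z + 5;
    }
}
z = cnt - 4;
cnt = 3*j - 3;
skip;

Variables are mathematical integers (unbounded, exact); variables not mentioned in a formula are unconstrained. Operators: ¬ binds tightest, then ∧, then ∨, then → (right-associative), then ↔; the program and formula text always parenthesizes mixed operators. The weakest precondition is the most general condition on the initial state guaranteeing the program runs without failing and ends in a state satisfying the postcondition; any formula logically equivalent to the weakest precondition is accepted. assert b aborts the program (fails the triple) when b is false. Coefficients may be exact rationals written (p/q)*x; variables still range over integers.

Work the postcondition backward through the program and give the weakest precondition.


Working backward. After the program, the postcondition ((1/3)*cnt + (3*z + 2*cnt - 4) ≥ -5 ∧ 2*j + 5 > 6) ↔ (2*z + 8 ≤ -9 ∨ 2*z - 6 ≠ -4) must hold; in canonical form it is ((7/3)*cnt + 3*z ≥ -1 ∧ 2*j > 1) ↔ (2*z ≤ -17 ∨ 2*z ≠ 2).
Before skip: ((7/3)*cnt + 3*z ≥ -1 ∧ 2*j > 1) ↔ (2*z ≤ -17 ∨ 2*z ≠ 2)
Before cnt := 3*j - 3: (7*j + 3*z ≥ 6 ∧ 2*j > 1) ↔ (2*z ≤ -17 ∨ 2*z ≠ 2)
Before z := cnt - 4: (3*cnt + 7*j ≥ 18 ∧ 2*j > 1) ↔ (2*cnt ≤ -9 ∨ 2*cnt ≠ 10)
Then branch requires (10*cnt + 14*j ≥ 18 ∧ 2*cnt + 4*j > 1) ↔ (2*cnt ≤ -9 ∨ 2*cnt ≠ 10); else branch requires (j ≥ 4 → cnt ≥ 3) ∧ (3*z < 3*cnt + 1 → ((10*cnt ≥ 18 ∧ 2*cnt > 1) ↔ (2*cnt ≤ -9 ∨ 2*cnt ≠ 10))) ∧ ((¬(3*z < 3*cnt + 1)) → ((3*cnt + 7*j ≥ 18 ∧ 2*j > 1) ↔ (2*cnt ≤ -9 ∨ 2*cnt ≠ 10))).
Before the if: (cnt ≠ 8 → ((10*cnt + 14*j ≥ 18 ∧ 2*cnt + 4*j > 1) ↔ (2*cnt ≤ -9 ∨ 2*cnt ≠ 10))) ∧ ((¬(cnt ≠ 8)) → ((j ≥ 4 → cnt ≥ 3) ∧ (3*z < 3*cnt + 1 → ((10*cnt ≥ 18 ∧ 2*cnt > 1) ↔ (2*cnt ≤ -9 ∨ 2*cnt ≠ 10))) ∧ ((¬(3*z < 3*cnt + 1)) → ((3*cnt + 7*j ≥ 18 ∧ 2*j > 1) ↔ (2*cnt ≤ -9 ∨ 2*cnt ≠ 10)))))
Answer: WP = (cnt ≠ 8 → ((10*cnt + 14*j ≥ 18 ∧ 2*cnt + 4*j > 1) ↔ (2*cnt ≤ -9 ∨ 2*cnt ≠ 10))) ∧ ((¬(cnt ≠ 8)) → ((j ≥ 4 → cnt ≥ 3) ∧ (3*z < 3*cnt + 1 → ((10*cnt ≥ 18 ∧ 2*cnt > 1) ↔ (2*cnt ≤ -9 ∨ 2*cnt ≠ 10))) ∧ ((¬(3*z < 3*cnt + 1)) → ((3*cnt + 7*j ≥ 18 ∧ 2*j > 1) ↔ (2*cnt ≤ -9 ∨ 2*cnt ≠ 10)))))


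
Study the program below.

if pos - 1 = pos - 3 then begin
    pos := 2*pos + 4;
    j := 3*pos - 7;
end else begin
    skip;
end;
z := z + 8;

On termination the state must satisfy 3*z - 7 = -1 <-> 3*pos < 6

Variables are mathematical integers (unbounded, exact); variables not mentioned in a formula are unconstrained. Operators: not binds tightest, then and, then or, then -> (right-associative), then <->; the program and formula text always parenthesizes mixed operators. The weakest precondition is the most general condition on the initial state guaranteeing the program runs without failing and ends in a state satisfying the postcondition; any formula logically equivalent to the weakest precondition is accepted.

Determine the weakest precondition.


Working backward. After the program, the postcondition 3*z - 7 = -1 <-> 3*pos < 6 must hold; in canonical form it is 3*z = 6 <-> 3*pos < 6.
Before z := z + 8: 3*z = -18 <-> 3*pos < 6
Then branch requires 3*z = -18 <-> 6*pos < -6; else branch requires 3*z = -18 <-> 3*pos < 6.
Before the if: 3*z = -18 <-> 3*pos < 6
Answer: WP = 3*z = -18 <-> 3*pos < 6


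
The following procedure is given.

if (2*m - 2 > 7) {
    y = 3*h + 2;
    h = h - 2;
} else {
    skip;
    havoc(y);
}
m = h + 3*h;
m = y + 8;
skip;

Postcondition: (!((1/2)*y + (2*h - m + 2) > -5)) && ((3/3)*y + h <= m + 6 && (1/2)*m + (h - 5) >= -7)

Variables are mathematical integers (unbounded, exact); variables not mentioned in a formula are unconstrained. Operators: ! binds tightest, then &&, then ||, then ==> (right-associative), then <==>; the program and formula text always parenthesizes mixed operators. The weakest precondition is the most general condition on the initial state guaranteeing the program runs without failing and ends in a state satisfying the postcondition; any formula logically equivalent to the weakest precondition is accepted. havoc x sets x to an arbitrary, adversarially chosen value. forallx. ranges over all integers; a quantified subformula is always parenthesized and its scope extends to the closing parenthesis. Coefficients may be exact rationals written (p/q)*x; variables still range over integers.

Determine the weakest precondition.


Working backward. After the program, the postcondition (!((1/2)*y + (2*h - m + 2) > -5)) && ((3/3)*y + h <= m + 6 && (1/2)*m + (h - 5) >= -7) must hold; in canonical form it is (!(2*h + (1/2)*y > m - 7)) && h + y <= m + 6 && h + (1/2)*m >= -2.
Before skip: (!(2*h + (1/2)*y > m - 7)) && h + y <= m + 6 && h + (1/2)*m >= -2
Before m := y + 8: (!(2*h > (1/2)*y + 1)) && h <= 14 && h + (1/2)*y >= -6
Before m := h + 3*h: (!(2*h > (1/2)*y + 1)) && h <= 14 && h + (1/2)*y >= -6
Then branch requires (!((1/2)*h > 6)) && h <= 16 && (5/2)*h >= -5; else branch requires forall y_1. ((!(2*h > (1/2)*y_1 + 1)) && h <= 14 && h + (1/2)*y_1 >= -6).
Before the if: (2*m > 9 ==> ((!((1/2)*h > 6)) && h <= 16 && (5/2)*h >= -5)) && ((!(2*m > 9)) ==> (forall y_1. ((!(2*h > (1/2)*y_1 + 1)) && h <= 14 && h + (1/2)*y_1 >= -6)))
Answer: WP = (2*m > 9 ==> ((!((1/2)*h > 6)) && h <= 16 && (5/2)*h >= -5)) && ((!(2*m > 9)) ==> (forall y_1. ((!(2*h > (1/2)*y_1 + 1)) && h <= 14 && h + (1/2)*y_1 >= -6)))


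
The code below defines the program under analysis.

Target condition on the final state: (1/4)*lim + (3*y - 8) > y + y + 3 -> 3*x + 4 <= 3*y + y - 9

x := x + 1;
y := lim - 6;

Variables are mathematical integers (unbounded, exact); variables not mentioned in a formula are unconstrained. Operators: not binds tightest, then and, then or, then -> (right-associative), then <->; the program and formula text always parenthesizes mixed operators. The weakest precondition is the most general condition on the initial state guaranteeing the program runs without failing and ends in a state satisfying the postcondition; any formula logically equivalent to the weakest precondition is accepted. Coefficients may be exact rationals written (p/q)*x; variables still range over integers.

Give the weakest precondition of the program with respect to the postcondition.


Working backward. After the program, the postcondition (1/4)*lim + (3*y - 8) > y + y + 3 -> 3*x + 4 <= 3*y + y - 9 must hold; in canonical form it is (1/4)*lim + y > 11 -> 3*x <= 4*y - 13.
Before y := lim - 6: (5/4)*lim > 17 -> 3*x <= 4*lim - 37
Before x := x + 1: (5/4)*lim > 17 -> 3*x <= 4*lim - 40
Answer: WP = (5/4)*lim > 17 -> 3*x <= 4*lim - 40


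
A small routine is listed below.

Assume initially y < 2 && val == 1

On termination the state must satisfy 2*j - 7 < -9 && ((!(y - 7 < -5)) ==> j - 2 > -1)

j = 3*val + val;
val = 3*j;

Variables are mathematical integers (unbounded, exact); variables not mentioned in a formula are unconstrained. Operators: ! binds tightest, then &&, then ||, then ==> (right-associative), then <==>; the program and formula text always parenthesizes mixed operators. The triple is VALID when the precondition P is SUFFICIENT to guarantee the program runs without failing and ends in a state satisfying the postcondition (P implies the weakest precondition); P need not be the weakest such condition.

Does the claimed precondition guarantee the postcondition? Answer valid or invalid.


Working backward. After the program, the postcondition 2*j - 7 < -9 && ((!(y - 7 < -5)) ==> j - 2 > -1) must hold; in canonical form it is 2*j < -2 && ((!(y < 2)) ==> j > 1).
Before val := 3*j: 2*j < -2 && ((!(y < 2)) ==> j > 1)
Before j := 3*val + val: 8*val < -2 && ((!(y < 2)) ==> 4*val > 1)
The weakest precondition is 8*val < -2 && ((!(y < 2)) ==> 4*val > 1).
Check whether y < 2 && val == 1 implies it.
Countermodel: at the initial state val = 1, y = 1, the precondition holds but the weakest precondition fails.
Answer: invalid


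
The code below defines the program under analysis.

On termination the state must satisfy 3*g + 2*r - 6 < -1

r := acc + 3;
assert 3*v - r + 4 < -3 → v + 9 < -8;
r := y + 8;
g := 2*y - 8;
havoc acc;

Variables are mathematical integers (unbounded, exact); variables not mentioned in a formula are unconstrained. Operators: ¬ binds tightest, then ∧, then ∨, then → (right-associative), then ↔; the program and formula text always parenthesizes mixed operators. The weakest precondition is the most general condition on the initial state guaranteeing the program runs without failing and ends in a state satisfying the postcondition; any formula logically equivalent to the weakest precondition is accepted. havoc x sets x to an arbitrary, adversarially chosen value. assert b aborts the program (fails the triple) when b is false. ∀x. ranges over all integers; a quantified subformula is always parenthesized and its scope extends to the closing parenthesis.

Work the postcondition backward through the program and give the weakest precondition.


Working backward. After the program, the postcondition 3*g + 2*r - 6 < -1 must hold; in canonical form it is 3*g + 2*r < 5.
Before havoc acc: 3*g + 2*r < 5
Before g := 2*y - 8: 2*r + 6*y < 29
Before r := y + 8: 8*y < 13
Before assert 3*v - r + 4 < -3 → v + 9 < -8: (3*v < r - 7 → v < -17) ∧ 8*y < 13
Before r := acc + 3: (3*v < acc - 4 → v < -17) ∧ 8*y < 13
Answer: WP = (3*v < acc - 4 → v < -17) ∧ 8*y < 13


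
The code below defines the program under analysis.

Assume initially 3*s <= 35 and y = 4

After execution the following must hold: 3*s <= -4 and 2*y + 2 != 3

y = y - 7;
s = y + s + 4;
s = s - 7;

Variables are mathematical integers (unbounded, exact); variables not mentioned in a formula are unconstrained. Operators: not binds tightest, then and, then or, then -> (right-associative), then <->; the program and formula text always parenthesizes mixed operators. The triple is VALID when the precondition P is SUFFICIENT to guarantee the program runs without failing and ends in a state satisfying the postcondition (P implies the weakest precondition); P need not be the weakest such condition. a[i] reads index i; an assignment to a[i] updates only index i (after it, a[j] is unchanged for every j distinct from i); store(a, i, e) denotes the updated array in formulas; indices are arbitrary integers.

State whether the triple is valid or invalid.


Working backward. After the program, the postcondition 3*s <= -4 and 2*y + 2 != 3 must hold; in canonical form it is 3*s <= -4 and 2*y != 1.
Before s := s - 7: 3*s <= 17 and 2*y != 1
Before s := y + s + 4: 3*s + 3*y <= 5 and 2*y != 1
Before y := y - 7: 3*s + 3*y <= 26 and 2*y != 15
The weakest precondition is 3*s + 3*y <= 26 and 2*y != 15.
Check whether 3*s <= 35 and y = 4 implies it.
Countermodel: at the initial state s = 5, y = 4, the precondition holds but the weakest precondition fails.
Answer: invalid


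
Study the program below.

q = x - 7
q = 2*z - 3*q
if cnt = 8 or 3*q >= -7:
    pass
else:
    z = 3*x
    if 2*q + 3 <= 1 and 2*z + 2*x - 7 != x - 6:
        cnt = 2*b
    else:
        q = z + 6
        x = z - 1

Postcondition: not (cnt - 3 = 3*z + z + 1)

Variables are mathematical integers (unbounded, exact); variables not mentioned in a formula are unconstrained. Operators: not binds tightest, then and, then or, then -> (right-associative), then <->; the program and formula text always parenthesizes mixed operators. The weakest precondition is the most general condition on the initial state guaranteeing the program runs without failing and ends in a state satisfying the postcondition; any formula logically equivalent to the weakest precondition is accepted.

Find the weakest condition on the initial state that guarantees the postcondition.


Working backward. After the program, the postcondition not (cnt - 3 = 3*z + z + 1) must hold; in canonical form it is not (cnt = 4*z + 4).
Then branch requires not (cnt = 4*z + 4); else branch requires ((2*q <= -2 and 7*x != 1) -> (not (2*b = 12*x + 4))) and ((not (2*q <= -2 and 7*x != 1)) -> (not (cnt = 12*x + 4))).
Before the if: ((cnt = 8 or 3*q >= -7) -> (not (cnt = 4*z + 4))) and ((not (cnt = 8 or 3*q >= -7)) -> (((2*q <= -2 and 7*x != 1) -> (not (2*b = 12*x + 4))) and ((not (2*q <= -2 and 7*x != 1)) -> (not (cnt = 12*x + 4)))))
Before q := 2*z - 3*q: ((cnt = 8 or 6*z >= 9*q - 7) -> (not (cnt = 4*z + 4))) and ((not (cnt = 8 or 6*z >= 9*q - 7)) -> (((4*z <= 6*q - 2 and 7*x != 1) -> (not (2*b = 12*x + 4))) and ((not (4*z <= 6*q - 2 and 7*x != 1)) -> (not (cnt = 12*x + 4)))))
Before q := x - 7: ((cnt = 8 or 6*z >= 9*x - 70) -> (not (cnt = 4*z + 4))) and ((not (cnt = 8 or 6*z >= 9*x - 70)) -> (((4*z <= 6*x - 44 and 7*x != 1) -> (not (2*b = 12*x + 4))) and ((not (4*z <= 6*x - 44 and 7*x != 1)) -> (not (cnt = 12*x + 4)))))
Answer: WP = ((cnt = 8 or 6*z >= 9*x - 70) -> (not (cnt = 4*z + 4))) and ((not (cnt = 8 or 6*z >= 9*x - 70)) -> (((4*z <= 6*x - 44 and 7*x != 1) -> (not (2*b = 12*x + 4))) and ((not (4*z <= 6*x - 44 and 7*x != 1)) -> (not (cnt = 12*x + 4)))))


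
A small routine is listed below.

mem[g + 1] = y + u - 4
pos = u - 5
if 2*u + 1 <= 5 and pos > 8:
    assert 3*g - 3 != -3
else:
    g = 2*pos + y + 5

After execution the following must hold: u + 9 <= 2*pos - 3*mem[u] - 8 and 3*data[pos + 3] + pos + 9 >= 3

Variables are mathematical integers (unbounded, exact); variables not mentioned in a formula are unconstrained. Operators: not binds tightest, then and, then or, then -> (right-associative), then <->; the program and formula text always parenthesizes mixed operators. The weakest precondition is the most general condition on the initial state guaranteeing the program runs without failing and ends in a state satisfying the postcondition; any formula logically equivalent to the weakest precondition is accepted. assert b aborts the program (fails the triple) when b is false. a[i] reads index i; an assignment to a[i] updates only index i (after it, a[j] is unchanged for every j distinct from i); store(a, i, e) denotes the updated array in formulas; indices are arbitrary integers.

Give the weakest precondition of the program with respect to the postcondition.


Working backward. After the program, the postcondition u + 9 <= 2*pos - 3*mem[u] - 8 and 3*data[pos + 3] + pos + 9 >= 3 must hold; in canonical form it is 3*mem[u] + u <= 2*pos - 17 and 3*data[pos + 3] + pos >= -6.
Then branch requires 3*g != 0 and 3*mem[u] + u <= 2*pos - 17 and 3*data[pos + 3] + pos >= -6; else branch requires 3*mem[u] + u <= 2*pos - 17 and 3*data[pos + 3] + pos >= -6.
Before the if: ((2*u <= 4 and pos > 8) -> (3*g != 0 and 3*mem[u] + u <= 2*pos - 17 and 3*data[pos + 3] + pos >= -6)) and ((not (2*u <= 4 and pos > 8)) -> (3*mem[u] + u <= 2*pos - 17 and 3*data[pos + 3] + pos >= -6))
Before pos := u - 5: ((2*u <= 4 and u > 13) -> (3*g != 0 and 3*mem[u] <= u - 27 and 3*data[u - 2] + u >= -1)) and ((not (2*u <= 4 and u > 13)) -> (3*mem[u] <= u - 27 and 3*data[u - 2] + u >= -1))
Before mem[g + 1] := y + u - 4: ((2*u <= 4 and u > 13) -> (3*g != 0 and 3*store(mem, g + 1, u + y - 4)[u] <= u - 27 and 3*data[u - 2] + u >= -1)) and ((not (2*u <= 4 and u > 13)) -> (3*store(mem, g + 1, u + y - 4)[u] <= u - 27 and 3*data[u - 2] + u >= -1))
Answer: WP = ((2*u <= 4 and u > 13) -> (3*g != 0 and 3*store(mem, g + 1, u + y - 4)[u] <= u - 27 and 3*data[u - 2] + u >= -1)) and ((not (2*u <= 4 and u > 13)) -> (3*store(mem, g + 1, u + y - 4)[u] <= u - 27 and 3*data[u - 2] + u >= -1))


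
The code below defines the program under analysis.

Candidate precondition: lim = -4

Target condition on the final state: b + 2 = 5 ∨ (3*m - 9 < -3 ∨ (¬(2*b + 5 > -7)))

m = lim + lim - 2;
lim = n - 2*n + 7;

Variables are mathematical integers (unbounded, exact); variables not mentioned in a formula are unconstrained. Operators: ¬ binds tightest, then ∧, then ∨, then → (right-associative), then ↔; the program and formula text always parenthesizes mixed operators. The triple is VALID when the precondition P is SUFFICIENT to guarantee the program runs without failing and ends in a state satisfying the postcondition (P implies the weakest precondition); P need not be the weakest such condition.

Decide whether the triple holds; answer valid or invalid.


Working backward. After the program, the postcondition b + 2 = 5 ∨ (3*m - 9 < -3 ∨ (¬(2*b + 5 > -7))) must hold; in canonical form it is b = 3 ∨ 3*m < 6 ∨ (¬(2*b > -12)).
Before lim := n - 2*n + 7: b = 3 ∨ 3*m < 6 ∨ (¬(2*b > -12))
Before m := lim + lim - 2: b = 3 ∨ 6*lim < 12 ∨ (¬(2*b > -12))
The weakest precondition is b = 3 ∨ 6*lim < 12 ∨ (¬(2*b > -12)).
Check whether lim = -4 implies it.
Every state satisfying the precondition satisfies the weakest precondition: the implication holds.
Answer: valid


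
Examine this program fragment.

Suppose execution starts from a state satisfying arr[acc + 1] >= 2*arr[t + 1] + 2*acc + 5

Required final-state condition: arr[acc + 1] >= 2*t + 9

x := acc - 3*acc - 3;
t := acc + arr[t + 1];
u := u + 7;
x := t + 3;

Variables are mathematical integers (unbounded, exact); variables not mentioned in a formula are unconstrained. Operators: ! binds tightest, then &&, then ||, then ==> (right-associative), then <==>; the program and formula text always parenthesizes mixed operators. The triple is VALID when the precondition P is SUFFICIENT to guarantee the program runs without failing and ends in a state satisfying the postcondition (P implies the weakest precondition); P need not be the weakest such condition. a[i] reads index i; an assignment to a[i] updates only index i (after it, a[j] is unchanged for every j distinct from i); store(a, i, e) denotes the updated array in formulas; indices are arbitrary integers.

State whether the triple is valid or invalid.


Working backward. After the program, arr[acc + 1] >= 2*t + 9 must hold.
Before x := t + 3: arr[acc + 1] >= 2*t + 9
Before u := u + 7: arr[acc + 1] >= 2*t + 9
Before t := acc + arr[t + 1]: arr[acc + 1] >= 2*arr[t + 1] + 2*acc + 9
Before x := acc - 3*acc - 3: arr[acc + 1] >= 2*arr[t + 1] + 2*acc + 9
The weakest precondition is arr[acc + 1] >= 2*arr[t + 1] + 2*acc + 9.
Check whether arr[acc + 1] >= 2*arr[t + 1] + 2*acc + 5 implies it.
Countermodel: at the initial state acc = 0, arr = {[1] = 5, [2] = 0, elsewhere 5}, t = 1, the precondition holds but the weakest precondition fails.
Answer: invalid


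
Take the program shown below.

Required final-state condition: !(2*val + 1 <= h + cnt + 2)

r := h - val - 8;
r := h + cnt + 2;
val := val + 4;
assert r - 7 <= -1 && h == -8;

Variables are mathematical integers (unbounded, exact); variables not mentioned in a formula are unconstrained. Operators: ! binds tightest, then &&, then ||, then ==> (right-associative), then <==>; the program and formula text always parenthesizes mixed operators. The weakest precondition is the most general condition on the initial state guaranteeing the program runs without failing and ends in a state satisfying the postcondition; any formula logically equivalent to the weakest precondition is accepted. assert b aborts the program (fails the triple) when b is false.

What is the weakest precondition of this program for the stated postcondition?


Working backward. After the program, the postcondition !(2*val + 1 <= h + cnt + 2) must hold; in canonical form it is !(2*val <= cnt + h + 1).
Before assert r - 7 <= -1 && h == -8: r <= 6 && h == -8 && (!(2*val <= cnt + h + 1))
Before val := val + 4: r <= 6 && h == -8 && (!(2*val <= cnt + h - 7))
Before r := h + cnt + 2: cnt + h <= 4 && h == -8 && (!(2*val <= cnt + h - 7))
Before r := h - val - 8: cnt + h <= 4 && h == -8 && (!(2*val <= cnt + h - 7))
Answer: WP = cnt + h <= 4 && h == -8 && (!(2*val <= cnt + h - 7))


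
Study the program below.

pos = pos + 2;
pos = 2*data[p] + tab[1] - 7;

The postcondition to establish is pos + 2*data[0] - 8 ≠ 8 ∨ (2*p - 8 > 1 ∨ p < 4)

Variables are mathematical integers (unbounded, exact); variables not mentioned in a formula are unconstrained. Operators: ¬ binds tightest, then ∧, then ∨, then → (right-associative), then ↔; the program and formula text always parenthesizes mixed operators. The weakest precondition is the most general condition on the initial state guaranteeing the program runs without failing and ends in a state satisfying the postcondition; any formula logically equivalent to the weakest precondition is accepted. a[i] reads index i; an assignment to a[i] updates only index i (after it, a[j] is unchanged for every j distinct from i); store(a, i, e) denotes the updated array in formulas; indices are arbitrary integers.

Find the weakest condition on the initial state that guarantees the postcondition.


Working backward. After the program, the postcondition pos + 2*data[0] - 8 ≠ 8 ∨ (2*p - 8 > 1 ∨ p < 4) must hold; in canonical form it is 2*data[0] + pos ≠ 16 ∨ 2*p > 9 ∨ p < 4.
Before pos := 2*data[p] + tab[1] - 7: 2*data[0] + 2*data[p] + tab[1] ≠ 23 ∨ 2*p > 9 ∨ p < 4
Before pos := pos + 2: 2*data[0] + 2*data[p] + tab[1] ≠ 23 ∨ 2*p > 9 ∨ p < 4
Answer: WP = 2*data[0] + 2*data[p] + tab[1] ≠ 23 ∨ 2*p > 9 ∨ p < 4


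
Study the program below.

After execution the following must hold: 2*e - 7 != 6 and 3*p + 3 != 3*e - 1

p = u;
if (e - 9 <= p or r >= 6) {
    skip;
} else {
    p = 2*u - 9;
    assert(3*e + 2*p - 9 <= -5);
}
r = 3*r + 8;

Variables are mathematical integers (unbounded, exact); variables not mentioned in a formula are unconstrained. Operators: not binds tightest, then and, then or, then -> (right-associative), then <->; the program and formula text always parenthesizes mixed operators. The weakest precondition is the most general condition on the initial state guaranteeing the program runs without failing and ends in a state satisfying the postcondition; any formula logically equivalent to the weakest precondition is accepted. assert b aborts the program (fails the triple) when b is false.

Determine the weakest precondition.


Working backward. After the program, the postcondition 2*e - 7 != 6 and 3*p + 3 != 3*e - 1 must hold; in canonical form it is 2*e != 13 and 3*p != 3*e - 4.
Before r := 3*r + 8: 2*e != 13 and 3*p != 3*e - 4
Then branch requires 2*e != 13 and 3*p != 3*e - 4; else branch requires 3*e + 4*u <= 22 and 2*e != 13 and 6*u != 3*e + 23.
Before the if: ((e <= p + 9 or r >= 6) -> (2*e != 13 and 3*p != 3*e - 4)) and ((not (e <= p + 9 or r >= 6)) -> (3*e + 4*u <= 22 and 2*e != 13 and 6*u != 3*e + 23))
Before p := u: ((e <= u + 9 or r >= 6) -> (2*e != 13 and 3*u != 3*e - 4)) and ((not (e <= u + 9 or r >= 6)) -> (3*e + 4*u <= 22 and 2*e != 13 and 6*u != 3*e + 23))
Answer: WP = ((e <= u + 9 or r >= 6) -> (2*e != 13 and 3*u != 3*e - 4)) and ((not (e <= u + 9 or r >= 6)) -> (3*e + 4*u <= 22 and 2*e != 13 and 6*u != 3*e + 23))


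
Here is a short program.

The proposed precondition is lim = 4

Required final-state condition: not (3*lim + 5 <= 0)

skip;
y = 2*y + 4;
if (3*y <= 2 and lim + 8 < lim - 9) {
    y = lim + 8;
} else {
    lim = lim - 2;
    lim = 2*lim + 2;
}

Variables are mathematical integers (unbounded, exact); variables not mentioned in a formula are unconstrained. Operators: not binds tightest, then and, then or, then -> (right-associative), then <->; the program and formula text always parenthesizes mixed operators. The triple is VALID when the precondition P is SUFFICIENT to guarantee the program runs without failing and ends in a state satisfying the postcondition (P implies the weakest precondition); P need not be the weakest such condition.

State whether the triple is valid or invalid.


Working backward. After the program, the postcondition not (3*lim + 5 <= 0) must hold; in canonical form it is not (3*lim <= -5).
Then branch requires not (3*lim <= -5); else branch requires not (6*lim <= 1).
Before the if: not (6*lim <= 1)
Before y := 2*y + 4: not (6*lim <= 1)
Before skip: not (6*lim <= 1)
The weakest precondition is not (6*lim <= 1).
Check whether lim = 4 implies it.
Every state satisfying the precondition satisfies the weakest precondition: the implication holds.
Answer: valid


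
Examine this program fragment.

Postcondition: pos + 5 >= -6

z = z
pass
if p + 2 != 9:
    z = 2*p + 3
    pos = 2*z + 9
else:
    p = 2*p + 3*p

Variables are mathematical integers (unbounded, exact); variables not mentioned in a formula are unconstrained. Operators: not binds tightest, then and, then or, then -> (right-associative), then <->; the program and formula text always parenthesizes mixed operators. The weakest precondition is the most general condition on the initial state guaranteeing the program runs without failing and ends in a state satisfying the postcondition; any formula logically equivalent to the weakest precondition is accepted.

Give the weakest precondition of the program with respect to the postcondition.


Working backward. After the program, the postcondition pos + 5 >= -6 must hold; in canonical form it is pos >= -11.
Then branch requires 4*p >= -26; else branch requires pos >= -11.
Before the if: (p != 7 -> 4*p >= -26) and ((not (p != 7)) -> pos >= -11)
Before skip: (p != 7 -> 4*p >= -26) and ((not (p != 7)) -> pos >= -11)
Before z := z: (p != 7 -> 4*p >= -26) and ((not (p != 7)) -> pos >= -11)
Answer: WP = (p != 7 -> 4*p >= -26) and ((not (p != 7)) -> pos >= -11)


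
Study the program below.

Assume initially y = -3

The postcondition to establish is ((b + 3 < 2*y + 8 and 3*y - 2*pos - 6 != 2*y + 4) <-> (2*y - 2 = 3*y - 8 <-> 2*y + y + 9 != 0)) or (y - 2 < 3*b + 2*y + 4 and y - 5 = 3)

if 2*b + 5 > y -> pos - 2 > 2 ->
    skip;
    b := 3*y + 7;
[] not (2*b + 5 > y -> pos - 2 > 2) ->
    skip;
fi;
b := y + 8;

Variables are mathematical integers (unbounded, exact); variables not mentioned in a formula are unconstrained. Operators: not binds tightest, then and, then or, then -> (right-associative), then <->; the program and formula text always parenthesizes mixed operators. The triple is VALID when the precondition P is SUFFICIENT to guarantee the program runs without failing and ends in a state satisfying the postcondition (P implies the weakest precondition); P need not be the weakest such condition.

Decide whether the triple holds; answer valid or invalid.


Working backward. After the program, the postcondition ((b + 3 < 2*y + 8 and 3*y - 2*pos - 6 != 2*y + 4) <-> (2*y - 2 = 3*y - 8 <-> 2*y + y + 9 != 0)) or (y - 2 < 3*b + 2*y + 4 and y - 5 = 3) must hold; in canonical form it is ((b < 2*y + 5 and y != 2*pos + 10) <-> (y = 6 <-> 3*y != -9)) or (3*b + y > -6 and y = 8).
Before b := y + 8: ((y > 3 and y != 2*pos + 10) <-> (y = 6 <-> 3*y != -9)) or (4*y > -30 and y = 8)
Then branch requires ((y > 3 and y != 2*pos + 10) <-> (y = 6 <-> 3*y != -9)) or (4*y > -30 and y = 8); else branch requires ((y > 3 and y != 2*pos + 10) <-> (y = 6 <-> 3*y != -9)) or (4*y > -30 and y = 8).
Before the if: ((2*b > y - 5 -> pos > 4) -> (((y > 3 and y != 2*pos + 10) <-> (y = 6 <-> 3*y != -9)) or (4*y > -30 and y = 8))) and ((not (2*b > y - 5 -> pos > 4)) -> (((y > 3 and y != 2*pos + 10) <-> (y = 6 <-> 3*y != -9)) or (4*y > -30 and y = 8)))
The weakest precondition is ((2*b > y - 5 -> pos > 4) -> (((y > 3 and y != 2*pos + 10) <-> (y = 6 <-> 3*y != -9)) or (4*y > -30 and y = 8))) and ((not (2*b > y - 5 -> pos > 4)) -> (((y > 3 and y != 2*pos + 10) <-> (y = 6 <-> 3*y != -9)) or (4*y > -30 and y = 8))).
Check whether y = -3 implies it.
Countermodel: at the initial state b = 0, pos = 0, y = -3, the precondition holds but the weakest precondition fails.
Answer: invalid


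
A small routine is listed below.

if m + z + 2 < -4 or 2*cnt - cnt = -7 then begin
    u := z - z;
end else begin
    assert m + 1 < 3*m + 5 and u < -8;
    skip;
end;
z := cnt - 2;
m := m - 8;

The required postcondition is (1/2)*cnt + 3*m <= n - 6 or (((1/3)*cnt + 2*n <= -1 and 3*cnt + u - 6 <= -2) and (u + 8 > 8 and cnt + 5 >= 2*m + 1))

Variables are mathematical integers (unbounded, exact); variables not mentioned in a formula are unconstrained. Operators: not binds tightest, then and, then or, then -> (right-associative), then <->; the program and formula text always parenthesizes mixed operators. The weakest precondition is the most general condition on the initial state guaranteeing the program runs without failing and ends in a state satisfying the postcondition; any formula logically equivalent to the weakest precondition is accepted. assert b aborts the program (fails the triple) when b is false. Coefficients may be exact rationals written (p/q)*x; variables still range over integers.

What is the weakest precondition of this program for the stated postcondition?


Working backward. After the program, the postcondition (1/2)*cnt + 3*m <= n - 6 or (((1/3)*cnt + 2*n <= -1 and 3*cnt + u - 6 <= -2) and (u + 8 > 8 and cnt + 5 >= 2*m + 1)) must hold; in canonical form it is (1/2)*cnt + 3*m <= n - 6 or ((1/3)*cnt + 2*n <= -1 and 3*cnt + u <= 4 and u > 0 and cnt >= 2*m - 4).
Before m := m - 8: (1/2)*cnt + 3*m <= n + 18 or ((1/3)*cnt + 2*n <= -1 and 3*cnt + u <= 4 and u > 0 and cnt >= 2*m - 20)
Before z := cnt - 2: (1/2)*cnt + 3*m <= n + 18 or ((1/3)*cnt + 2*n <= -1 and 3*cnt + u <= 4 and u > 0 and cnt >= 2*m - 20)
Then branch requires (1/2)*cnt + 3*m <= n + 18; else branch requires 2*m > -4 and u < -8 and ((1/2)*cnt + 3*m <= n + 18 or ((1/3)*cnt + 2*n <= -1 and 3*cnt + u <= 4 and u > 0 and cnt >= 2*m - 20)).
Before the if: ((m + z < -6 or cnt = -7) -> (1/2)*cnt + 3*m <= n + 18) and ((not (m + z < -6 or cnt = -7)) -> (2*m > -4 and u < -8 and ((1/2)*cnt + 3*m <= n + 18 or ((1/3)*cnt + 2*n <= -1 and 3*cnt + u <= 4 and u > 0 and cnt >= 2*m - 20))))
Answer: WP = ((m + z < -6 or cnt = -7) -> (1/2)*cnt + 3*m <= n + 18) and ((not (m + z < -6 or cnt = -7)) -> (2*m > -4 and u < -8 and ((1/2)*cnt + 3*m <= n + 18 or ((1/3)*cnt + 2*n <= -1 and 3*cnt + u <= 4 and u > 0 and cnt >= 2*m - 20))))


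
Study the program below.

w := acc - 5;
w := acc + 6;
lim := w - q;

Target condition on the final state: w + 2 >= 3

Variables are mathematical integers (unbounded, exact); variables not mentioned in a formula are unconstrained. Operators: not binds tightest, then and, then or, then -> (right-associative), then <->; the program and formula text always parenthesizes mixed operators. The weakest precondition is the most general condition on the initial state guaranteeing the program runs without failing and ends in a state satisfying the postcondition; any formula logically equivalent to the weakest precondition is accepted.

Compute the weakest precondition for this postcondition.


Working backward. After the program, the postcondition w + 2 >= 3 must hold; in canonical form it is w >= 1.
Before lim := w - q: w >= 1
Before w := acc + 6: acc >= -5
Before w := acc - 5: acc >= -5
Answer: WP = acc >= -5


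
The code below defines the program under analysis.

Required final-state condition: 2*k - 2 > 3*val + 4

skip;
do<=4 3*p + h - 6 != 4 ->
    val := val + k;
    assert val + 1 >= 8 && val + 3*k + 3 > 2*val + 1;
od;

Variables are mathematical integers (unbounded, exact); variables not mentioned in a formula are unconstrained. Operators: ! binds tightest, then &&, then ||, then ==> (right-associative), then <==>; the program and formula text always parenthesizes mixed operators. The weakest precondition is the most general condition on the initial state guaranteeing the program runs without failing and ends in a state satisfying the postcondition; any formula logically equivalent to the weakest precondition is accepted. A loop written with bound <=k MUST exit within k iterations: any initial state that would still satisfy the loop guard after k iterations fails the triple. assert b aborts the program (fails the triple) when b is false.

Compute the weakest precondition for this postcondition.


Working backward. After the program, the postcondition 2*k - 2 > 3*val + 4 must hold; in canonical form it is 2*k > 3*val + 6.
Before the loop (bound <=4), unroll the exhaustion recursion (WP_0 = exit-now case; WP_j = one more guarded iteration, up to j = 4):
  WP_0: (!(h + 3*p != 10)) && 2*k > 3*val + 6
  WP_1: (h + 3*p != 10 ==> (k + val >= 7 && 2*k > val - 2 && (!(h + 3*p != 10)) && k + 3*val < -6)) && ((!(h + 3*p != 10)) ==> 2*k > 3*val + 6)
  WP_2: (h + 3*p != 10 ==> (k + val >= 7 && 2*k > val - 2 && (h + 3*p != 10 ==> (2*k + val >= 7 && k > val - 2 && (!(h + 3*p != 10)) && 4*k + 3*val < -6)) && ((!(h + 3*p != 10)) ==> k + 3*val < -6))) && ((!(h + 3*p != 10)) ==> 2*k > 3*val + 6)
  WP_3: (h + 3*p != 10 ==> (k + val >= 7 && 2*k > val - 2 && (h + 3*p != 10 ==> (2*k + val >= 7 && k > val - 2 && (h + 3*p != 10 ==> (3*k + val >= 7 && val < 2 && (!(h + 3*p != 10)) && 7*k + 3*val < -6)) && ((!(h + 3*p != 10)) ==> 4*k + 3*val < -6))) && ((!(h + 3*p != 10)) ==> k + 3*val < -6))) && ((!(h + 3*p != 10)) ==> 2*k > 3*val + 6)
  WP_4: (h + 3*p != 10 ==> (k + val >= 7 && 2*k > val - 2 && (h + 3*p != 10 ==> (2*k + val >= 7 && k > val - 2 && (h + 3*p != 10 ==> (3*k + val >= 7 && val < 2 && (h + 3*p != 10 ==> (4*k + val >= 7 && k + val < 2 && (!(h + 3*p != 10)) && 10*k + 3*val < -6)) && ((!(h + 3*p != 10)) ==> 7*k + 3*val < -6))) && ((!(h + 3*p != 10)) ==> 4*k + 3*val < -6))) && ((!(h + 3*p != 10)) ==> k + 3*val < -6))) && ((!(h + 3*p != 10)) ==> 2*k > 3*val + 6)
So before the loop: (h + 3*p != 10 ==> (k + val >= 7 && 2*k > val - 2 && (h + 3*p != 10 ==> (2*k + val >= 7 && k > val - 2 && (h + 3*p != 10 ==> (3*k + val >= 7 && val < 2 && (h + 3*p != 10 ==> (4*k + val >= 7 && k + val < 2 && (!(h + 3*p != 10)) && 10*k + 3*val < -6)) && ((!(h + 3*p != 10)) ==> 7*k + 3*val < -6))) && ((!(h + 3*p != 10)) ==> 4*k + 3*val < -6))) && ((!(h + 3*p != 10)) ==> k + 3*val < -6))) && ((!(h + 3*p != 10)) ==> 2*k > 3*val + 6)
Before skip: (h + 3*p != 10 ==> (k + val >= 7 && 2*k > val - 2 && (h + 3*p != 10 ==> (2*k + val >= 7 && k > val - 2 && (h + 3*p != 10 ==> (3*k + val >= 7 && val < 2 && (h + 3*p != 10 ==> (4*k + val >= 7 && k + val < 2 && (!(h + 3*p != 10)) && 10*k + 3*val < -6)) && ((!(h + 3*p != 10)) ==> 7*k + 3*val < -6))) && ((!(h + 3*p != 10)) ==> 4*k + 3*val < -6))) && ((!(h + 3*p != 10)) ==> k + 3*val < -6))) && ((!(h + 3*p != 10)) ==> 2*k > 3*val + 6)
Answer: WP = (h + 3*p != 10 ==> (k + val >= 7 && 2*k > val - 2 && (h + 3*p != 10 ==> (2*k + val >= 7 && k > val - 2 && (h + 3*p != 10 ==> (3*k + val >= 7 && val < 2 && (h + 3*p != 10 ==> (4*k + val >= 7 && k + val < 2 && (!(h + 3*p != 10)) && 10*k + 3*val < -6)) && ((!(h + 3*p != 10)) ==> 7*k + 3*val < -6))) && ((!(h + 3*p != 10)) ==> 4*k + 3*val < -6))) && ((!(h + 3*p != 10)) ==> k + 3*val < -6))) && ((!(h + 3*p != 10)) ==> 2*k > 3*val + 6)


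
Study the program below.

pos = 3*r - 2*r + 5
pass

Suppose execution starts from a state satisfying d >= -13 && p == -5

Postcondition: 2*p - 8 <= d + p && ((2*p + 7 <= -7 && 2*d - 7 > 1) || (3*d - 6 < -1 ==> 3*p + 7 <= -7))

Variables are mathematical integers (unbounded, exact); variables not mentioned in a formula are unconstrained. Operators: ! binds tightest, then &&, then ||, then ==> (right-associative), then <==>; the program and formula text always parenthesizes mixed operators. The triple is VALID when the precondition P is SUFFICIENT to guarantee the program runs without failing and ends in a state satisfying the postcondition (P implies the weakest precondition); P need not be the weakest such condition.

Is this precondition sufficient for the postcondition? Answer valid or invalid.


Working backward. After the program, the postcondition 2*p - 8 <= d + p && ((2*p + 7 <= -7 && 2*d - 7 > 1) || (3*d - 6 < -1 ==> 3*p + 7 <= -7)) must hold; in canonical form it is p <= d + 8 && ((2*p <= -14 && 2*d > 8) || (3*d < 5 ==> 3*p <= -14)).
Before skip: p <= d + 8 && ((2*p <= -14 && 2*d > 8) || (3*d < 5 ==> 3*p <= -14))
Before pos := 3*r - 2*r + 5: p <= d + 8 && ((2*p <= -14 && 2*d > 8) || (3*d < 5 ==> 3*p <= -14))
The weakest precondition is p <= d + 8 && ((2*p <= -14 && 2*d > 8) || (3*d < 5 ==> 3*p <= -14)).
Check whether d >= -13 && p == -5 implies it.
Every state satisfying the precondition satisfies the weakest precondition: the implication holds.
Answer: valid


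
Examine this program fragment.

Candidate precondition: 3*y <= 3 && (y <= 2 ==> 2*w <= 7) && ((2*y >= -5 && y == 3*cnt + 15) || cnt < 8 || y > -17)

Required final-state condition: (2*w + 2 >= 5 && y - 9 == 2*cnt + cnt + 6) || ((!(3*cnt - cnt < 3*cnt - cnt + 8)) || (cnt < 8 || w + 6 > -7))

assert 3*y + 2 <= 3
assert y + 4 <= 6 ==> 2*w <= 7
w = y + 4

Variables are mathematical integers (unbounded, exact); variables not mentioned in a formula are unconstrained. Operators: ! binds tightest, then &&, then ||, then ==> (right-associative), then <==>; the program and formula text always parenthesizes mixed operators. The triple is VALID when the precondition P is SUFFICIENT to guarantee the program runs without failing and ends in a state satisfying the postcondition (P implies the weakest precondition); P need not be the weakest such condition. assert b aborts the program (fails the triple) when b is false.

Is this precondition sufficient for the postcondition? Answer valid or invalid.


Working backward. After the program, the postcondition (2*w + 2 >= 5 && y - 9 == 2*cnt + cnt + 6) || ((!(3*cnt - cnt < 3*cnt - cnt + 8)) || (cnt < 8 || w + 6 > -7)) must hold; in canonical form it is (2*w >= 3 && y == 3*cnt + 15) || cnt < 8 || w > -13.
Before w := y + 4: (2*y >= -5 && y == 3*cnt + 15) || cnt < 8 || y > -17
Before assert y + 4 <= 6 ==> 2*w <= 7: (y <= 2 ==> 2*w <= 7) && ((2*y >= -5 && y == 3*cnt + 15) || cnt < 8 || y > -17)
Before assert 3*y + 2 <= 3: 3*y <= 1 && (y <= 2 ==> 2*w <= 7) && ((2*y >= -5 && y == 3*cnt + 15) || cnt < 8 || y > -17)
The weakest precondition is 3*y <= 1 && (y <= 2 ==> 2*w <= 7) && ((2*y >= -5 && y == 3*cnt + 15) || cnt < 8 || y > -17).
Check whether 3*y <= 3 && (y <= 2 ==> 2*w <= 7) && ((2*y >= -5 && y == 3*cnt + 15) || cnt < 8 || y > -17) implies it.
Countermodel: at the initial state cnt = 0, w = 3, y = 1, the precondition holds but the weakest precondition fails.
Answer: invalid


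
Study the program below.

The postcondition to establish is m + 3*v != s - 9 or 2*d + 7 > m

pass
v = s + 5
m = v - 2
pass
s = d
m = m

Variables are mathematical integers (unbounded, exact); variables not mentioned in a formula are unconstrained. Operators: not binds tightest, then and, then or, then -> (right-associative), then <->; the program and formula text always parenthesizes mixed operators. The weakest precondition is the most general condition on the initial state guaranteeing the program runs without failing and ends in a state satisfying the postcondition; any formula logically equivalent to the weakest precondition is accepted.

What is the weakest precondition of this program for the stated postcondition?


Working backward. After the program, the postcondition m + 3*v != s - 9 or 2*d + 7 > m must hold; in canonical form it is m + 3*v != s - 9 or 2*d > m - 7.
Before m := m: m + 3*v != s - 9 or 2*d > m - 7
Before s := d: m + 3*v != d - 9 or 2*d > m - 7
Before skip: m + 3*v != d - 9 or 2*d > m - 7
Before m := v - 2: 4*v != d - 7 or 2*d > v - 9
Before v := s + 5: 4*s != d - 27 or 2*d > s - 4
Before skip: 4*s != d - 27 or 2*d > s - 4
Answer: WP = 4*s != d - 27 or 2*d > s - 4
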